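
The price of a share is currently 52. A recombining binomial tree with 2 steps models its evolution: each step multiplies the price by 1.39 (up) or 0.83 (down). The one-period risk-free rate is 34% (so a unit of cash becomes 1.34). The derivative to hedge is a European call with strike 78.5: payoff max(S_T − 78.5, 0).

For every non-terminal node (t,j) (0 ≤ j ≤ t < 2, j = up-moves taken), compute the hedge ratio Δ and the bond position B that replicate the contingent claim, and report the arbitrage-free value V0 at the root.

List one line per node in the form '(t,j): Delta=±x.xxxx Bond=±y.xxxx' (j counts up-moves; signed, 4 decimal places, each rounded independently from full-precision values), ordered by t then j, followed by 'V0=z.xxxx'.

Since d<R<u, set p* = (R−d)/(u−d) = 0.9107; price each node as the discounted p*-expectation of its children.
At expiry t=2: V(2,0)=0.0000, V(2,1)=0.0000, V(2,2)=21.9692
  t=1,j=0: stock 43.1600 → up 59.9924 (V=0.0000), down 35.8228 (V=0.0000). Price 0.0000; hedge Δ=0.0000, bond B=0.0000.
  t=1,j=1: stock 72.2800 → up 100.4692 (V=21.9692), down 59.9924 (V=0.0000). Price 14.9311; hedge Δ=0.5428, bond B=-24.2996.
  t=0,j=0: stock 52.0000 → up 72.2800 (V=14.9311), down 43.1600 (V=0.0000). Price 10.1477; hedge Δ=0.5127, bond B=-16.5149.
Each (Δ,B) replicates both successor values, so the strategy is self-financing and V0 is arbitrage-free.

(0,0): Delta=0.5127 Bond=-16.5149
(1,0): Delta=0.0000 Bond=0.0000
(1,1): Delta=0.5428 Bond=-24.2996
V0=10.1477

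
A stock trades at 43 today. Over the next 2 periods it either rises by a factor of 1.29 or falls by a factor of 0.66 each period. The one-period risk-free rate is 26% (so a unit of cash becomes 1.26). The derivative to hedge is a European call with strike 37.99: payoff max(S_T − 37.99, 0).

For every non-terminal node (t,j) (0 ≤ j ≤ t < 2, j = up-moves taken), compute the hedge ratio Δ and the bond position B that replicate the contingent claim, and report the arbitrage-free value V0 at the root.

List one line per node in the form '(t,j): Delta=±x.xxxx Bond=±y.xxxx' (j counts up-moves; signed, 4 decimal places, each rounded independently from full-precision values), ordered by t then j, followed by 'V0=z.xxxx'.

The replicating-portfolio and risk-neutral prices coincide; use p* = (1.26−0.66)/(1.29−0.66) = 0.9524 for the latter.
Payoff layer (t=2): V(2,0)=0.0000, V(2,1)=0.0000, V(2,2)=33.5663
  t=1,j=0: stock 28.3800 → up 36.6102 (V=0.0000), down 18.7308 (V=0.0000). Price 0.0000; hedge Δ=0.0000, bond B=0.0000.
  t=1,j=1: stock 55.4700 → up 71.5563 (V=33.5663), down 36.6102 (V=0.0000). Price 25.3714; hedge Δ=0.9605, bond B=-27.9085.
  t=0,j=0: stock 43.0000 → up 55.4700 (V=25.3714), down 28.3800 (V=0.0000). Price 19.1771; hedge Δ=0.9366, bond B=-21.0949.
Each (Δ,B) replicates both successor values, so the strategy is self-financing and V0 is arbitrage-free.

(0,0): Delta=0.9366 Bond=-21.0949
(1,0): Delta=0.0000 Bond=0.0000
(1,1): Delta=0.9605 Bond=-27.9085
V0=19.1771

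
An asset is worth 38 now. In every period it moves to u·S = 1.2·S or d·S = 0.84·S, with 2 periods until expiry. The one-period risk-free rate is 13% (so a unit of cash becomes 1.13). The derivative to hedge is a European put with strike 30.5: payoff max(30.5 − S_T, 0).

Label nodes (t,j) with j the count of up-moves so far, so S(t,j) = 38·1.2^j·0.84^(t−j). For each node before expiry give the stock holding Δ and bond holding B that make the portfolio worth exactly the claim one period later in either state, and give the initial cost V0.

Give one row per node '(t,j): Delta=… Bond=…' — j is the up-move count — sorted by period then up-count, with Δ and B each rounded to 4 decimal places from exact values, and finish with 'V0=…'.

The replicating-portfolio and risk-neutral prices coincide; use p* = (1.13−0.84)/(1.2−0.84) = 0.8056 for the latter.
Payoff layer (t=2): V(2,0)=3.6872, V(2,1)=0.0000, V(2,2)=0.0000
Node (1,0) S=31.9200: V=(p*·0.0000+(1−p*)·3.6872)/1.13=0.6345; Δ=(0.0000−3.6872)/(38.3040−26.8128)=-0.3209; B=V−Δ·S=10.8767
Node (1,1) S=45.6000: V=(p*·0.0000+(1−p*)·0.0000)/1.13=0.0000; Δ=(0.0000−0.0000)/(54.7200−38.3040)=0.0000; B=V−Δ·S=0.0000
Node (0,0) S=38.0000: V=(p*·0.0000+(1−p*)·0.6345)/1.13=0.1092; Δ=(0.0000−0.6345)/(45.6000−31.9200)=-0.0464; B=V−Δ·S=1.8716
The time-0 hedge costs 0.1092, which is the no-arbitrage price.

(0,0): Delta=-0.0464 Bond=1.8716
(1,0): Delta=-0.3209 Bond=10.8767
(1,1): Delta=0.0000 Bond=0.0000
V0=0.1092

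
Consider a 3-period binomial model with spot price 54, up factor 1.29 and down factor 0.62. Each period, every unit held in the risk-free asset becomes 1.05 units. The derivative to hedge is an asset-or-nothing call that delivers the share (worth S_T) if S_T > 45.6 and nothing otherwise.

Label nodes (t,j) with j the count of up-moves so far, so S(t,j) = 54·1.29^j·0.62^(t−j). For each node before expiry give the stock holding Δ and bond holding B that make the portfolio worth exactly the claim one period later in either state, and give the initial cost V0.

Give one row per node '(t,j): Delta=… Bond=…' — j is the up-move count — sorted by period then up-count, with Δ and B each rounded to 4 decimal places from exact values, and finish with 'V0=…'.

(0,0): Delta=1.2639 Bond=-20.4774
(1,0): Delta=1.5181 Bond=-30.0121
(1,1): Delta=1.1957 Bond=-16.7510
(2,0): Delta=0.0000 Bond=0.0000
(2,1): Delta=1.9254 Bond=-49.1012
(2,2): Delta=1.0000 Bond=0.0000
V0=47.7744

Risk-neutral probability p* = (R−d)/(u−d) = (1.05−0.62)/(1.29−0.62) = 0.6418.
At expiry t=3: V(3,0)=0.0000, V(3,1)=0.0000, V(3,2)=55.7141, V(3,3)=115.9212
(2,0): S=20.7576. Δ = (V_up−V_dn)/(S_up−S_dn) = (0.0000−0.0000)/(26.7773−12.8697) = 0.0000. V = [p*·0.0000 + (1−p*)·0.0000]/1.05 = 0.0000. B = V − Δ·S = 0.0000.
(2,1): S=43.1892. Δ = (V_up−V_dn)/(S_up−S_dn) = (55.7141−0.0000)/(55.7141−26.7773) = 1.9254. V = [p*·55.7141 + (1−p*)·0.0000]/1.05 = 34.0541. B = V − Δ·S = -49.1012.
(2,2): S=89.8614. Δ = (V_up−V_dn)/(S_up−S_dn) = (115.9212−55.7141)/(115.9212−55.7141) = 1.0000. V = [p*·115.9212 + (1−p*)·55.7141]/1.05 = 89.8614. B = V − Δ·S = 0.0000.
(1,0): S=33.4800. Δ = (V_up−V_dn)/(S_up−S_dn) = (34.0541−0.0000)/(43.1892−20.7576) = 1.5181. V = [p*·34.0541 + (1−p*)·0.0000]/1.05 = 20.8149. B = V − Δ·S = -30.0121.
(1,1): S=69.6600. Δ = (V_up−V_dn)/(S_up−S_dn) = (89.8614−34.0541)/(89.8614−43.1892) = 1.1957. V = [p*·89.8614 + (1−p*)·34.0541]/1.05 = 66.5435. B = V − Δ·S = -16.7510.
(0,0): S=54.0000. Δ = (V_up−V_dn)/(S_up−S_dn) = (66.5435−20.8149)/(69.6600−33.4800) = 1.2639. V = [p*·66.5435 + (1−p*)·20.8149]/1.05 = 47.7744. B = V − Δ·S = -20.4774.
Each (Δ,B) replicates both successor values, so the strategy is self-financing and V0 is arbitrage-free.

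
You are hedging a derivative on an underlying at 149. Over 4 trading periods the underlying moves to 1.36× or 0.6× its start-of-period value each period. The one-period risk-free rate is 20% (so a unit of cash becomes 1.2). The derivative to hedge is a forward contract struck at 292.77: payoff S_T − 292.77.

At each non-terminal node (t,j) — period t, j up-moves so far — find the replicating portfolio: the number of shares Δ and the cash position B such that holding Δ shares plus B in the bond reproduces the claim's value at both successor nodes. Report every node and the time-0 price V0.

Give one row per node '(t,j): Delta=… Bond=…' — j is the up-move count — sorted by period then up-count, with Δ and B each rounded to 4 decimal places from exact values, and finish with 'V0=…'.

(0,0): Delta=1.0000 Bond=-141.1892
(1,0): Delta=1.0000 Bond=-169.4271
(1,1): Delta=1.0000 Bond=-169.4271
(2,0): Delta=1.0000 Bond=-203.3125
(2,1): Delta=1.0000 Bond=-203.3125
(2,2): Delta=1.0000 Bond=-203.3125
(3,0): Delta=1.0000 Bond=-243.9750
(3,1): Delta=1.0000 Bond=-243.9750
(3,2): Delta=1.0000 Bond=-243.9750
(3,3): Delta=1.0000 Bond=-243.9750
V0=7.8108

No-arbitrage ⇒ martingale measure with p* = (R−d)/(u−d) = 0.7895.
Payoff layer (t=4): V(4,0)=-273.4596, V(4,1)=-248.9998, V(4,2)=-193.5575, V(4,3)=-67.8882, V(4,4)=216.9620
Node (3,0) S=32.1840: V=(p*·-248.9998+(1−p*)·-273.4596)/1.2=-211.7910; Δ=(-248.9998−-273.4596)/(43.7702−19.3104)=1.0000; B=V−Δ·S=-243.9750
Node (3,1) S=72.9504: V=(p*·-193.5575+(1−p*)·-248.9998)/1.2=-171.0246; Δ=(-193.5575−-248.9998)/(99.2125−43.7702)=1.0000; B=V−Δ·S=-243.9750
Node (3,2) S=165.3542: V=(p*·-67.8882+(1−p*)·-193.5575)/1.2=-78.6208; Δ=(-67.8882−-193.5575)/(224.8818−99.2125)=1.0000; B=V−Δ·S=-243.9750
Node (3,3) S=374.8029: V=(p*·216.9620+(1−p*)·-67.8882)/1.2=130.8279; Δ=(216.9620−-67.8882)/(509.7320−224.8818)=1.0000; B=V−Δ·S=-243.9750
Node (2,0) S=53.6400: V=(p*·-171.0246+(1−p*)·-211.7910)/1.2=-149.6725; Δ=(-171.0246−-211.7910)/(72.9504−32.1840)=1.0000; B=V−Δ·S=-203.3125
Node (2,1) S=121.5840: V=(p*·-78.6208+(1−p*)·-171.0246)/1.2=-81.7285; Δ=(-78.6208−-171.0246)/(165.3542−72.9504)=1.0000; B=V−Δ·S=-203.3125
Node (2,2) S=275.5904: V=(p*·130.8279+(1−p*)·-78.6208)/1.2=72.2779; Δ=(130.8279−-78.6208)/(374.8029−165.3542)=1.0000; B=V−Δ·S=-203.3125
Node (1,0) S=89.4000: V=(p*·-81.7285+(1−p*)·-149.6725)/1.2=-80.0271; Δ=(-81.7285−-149.6725)/(121.5840−53.6400)=1.0000; B=V−Δ·S=-169.4271
Node (1,1) S=202.6400: V=(p*·72.2779+(1−p*)·-81.7285)/1.2=33.2129; Δ=(72.2779−-81.7285)/(275.5904−121.5840)=1.0000; B=V−Δ·S=-169.4271
Node (0,0) S=149.0000: V=(p*·33.2129+(1−p*)·-80.0271)/1.2=7.8108; Δ=(33.2129−-80.0271)/(202.6400−89.4000)=1.0000; B=V−Δ·S=-141.1892
The time-0 hedge costs 7.8108, which is the no-arbitrage price.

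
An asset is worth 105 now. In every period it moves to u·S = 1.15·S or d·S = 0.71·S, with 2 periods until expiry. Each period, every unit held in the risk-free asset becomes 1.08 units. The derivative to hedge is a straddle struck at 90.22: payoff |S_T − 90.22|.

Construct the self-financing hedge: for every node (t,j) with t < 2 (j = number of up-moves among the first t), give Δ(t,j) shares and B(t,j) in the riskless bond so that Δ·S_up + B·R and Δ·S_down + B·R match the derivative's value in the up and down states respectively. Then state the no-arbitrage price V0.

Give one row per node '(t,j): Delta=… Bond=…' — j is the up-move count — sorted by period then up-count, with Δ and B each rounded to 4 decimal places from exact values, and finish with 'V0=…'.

Since d<R<u, set p* = (R−d)/(u−d) = 0.8409; price each node as the discounted p*-expectation of its children.
Terminal payoffs: V(2,0)=37.2895, V(2,1)=4.4875, V(2,2)=48.6425
(1,0): S=74.5500. Δ = (V_up−V_dn)/(S_up−S_dn) = (4.4875−37.2895)/(85.7325−52.9305) = -1.0000. V = [p*·4.4875 + (1−p*)·37.2895]/1.08 = 8.9870. B = V − Δ·S = 83.5370.
(1,1): S=120.7500. Δ = (V_up−V_dn)/(S_up−S_dn) = (48.6425−4.4875)/(138.8625−85.7325) = 0.8311. V = [p*·48.6425 + (1−p*)·4.4875]/1.08 = 38.5350. B = V − Δ·S = -61.8172.
(0,0): S=105.0000. Δ = (V_up−V_dn)/(S_up−S_dn) = (38.5350−8.9870)/(120.7500−74.5500) = 0.6396. V = [p*·38.5350 + (1−p*)·8.9870]/1.08 = 31.3280. B = V − Δ·S = -35.8266.
Self-financing check: at every node Δ·S+B equals the discounted successor values.

(0,0): Delta=0.6396 Bond=-35.8266
(1,0): Delta=-1.0000 Bond=83.5370
(1,1): Delta=0.8311 Bond=-61.8172
V0=31.3280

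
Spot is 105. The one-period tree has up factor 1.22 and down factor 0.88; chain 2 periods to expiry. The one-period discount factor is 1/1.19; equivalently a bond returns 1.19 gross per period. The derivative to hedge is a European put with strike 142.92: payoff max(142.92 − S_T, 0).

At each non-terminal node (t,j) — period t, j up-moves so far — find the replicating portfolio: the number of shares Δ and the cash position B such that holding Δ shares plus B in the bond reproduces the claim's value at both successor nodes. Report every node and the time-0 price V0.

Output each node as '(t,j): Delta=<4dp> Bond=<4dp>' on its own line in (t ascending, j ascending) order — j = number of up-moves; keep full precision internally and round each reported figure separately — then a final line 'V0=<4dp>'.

Under the risk-neutral measure, an up-move has probability p* = (R−d)/(u−d) = 0.9118 and values discount at R = 1.19.
Terminal payoffs: V(2,0)=61.6080, V(2,1)=30.1920, V(2,2)=0.0000
(1,0): S=92.4000. Δ = (V_up−V_dn)/(S_up−S_dn) = (30.1920−61.6080)/(112.7280−81.3120) = -1.0000. V = [p*·30.1920 + (1−p*)·61.6080]/1.19 = 27.7008. B = V − Δ·S = 120.1008.
(1,1): S=128.1000. Δ = (V_up−V_dn)/(S_up−S_dn) = (0.0000−30.1920)/(156.2820−112.7280) = -0.6932. V = [p*·0.0000 + (1−p*)·30.1920]/1.19 = 2.2387. B = V − Δ·S = 91.0387.
(0,0): S=105.0000. Δ = (V_up−V_dn)/(S_up−S_dn) = (2.2387−27.7008)/(128.1000−92.4000) = -0.7132. V = [p*·2.2387 + (1−p*)·27.7008]/1.19 = 3.7692. B = V − Δ·S = 78.6580.
Self-financing check: at every node Δ·S+B equals the discounted successor values.

(0,0): Delta=-0.7132 Bond=78.6580
(1,0): Delta=-1.0000 Bond=120.1008
(1,1): Delta=-0.6932 Bond=91.0387
V0=3.7692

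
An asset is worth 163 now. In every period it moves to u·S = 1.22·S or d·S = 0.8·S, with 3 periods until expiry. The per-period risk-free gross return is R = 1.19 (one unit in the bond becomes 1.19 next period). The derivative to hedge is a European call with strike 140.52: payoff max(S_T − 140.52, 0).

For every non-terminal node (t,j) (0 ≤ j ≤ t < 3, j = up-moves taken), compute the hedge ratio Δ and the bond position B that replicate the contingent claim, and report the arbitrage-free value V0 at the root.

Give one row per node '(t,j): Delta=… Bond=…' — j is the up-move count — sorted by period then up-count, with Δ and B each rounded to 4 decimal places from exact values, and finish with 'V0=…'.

(0,0): Delta=0.9796 Bond=-79.9317
(1,0): Delta=0.7632 Bond=-66.9056
(1,1): Delta=0.9905 Bond=-97.2890
(2,0): Delta=0.0000 Bond=0.0000
(2,1): Delta=0.8017 Bond=-85.7421
(2,2): Delta=1.0000 Bond=-118.0840
V0=79.7373

Under the risk-neutral measure, an up-move has probability p* = (R−d)/(u−d) = 0.9286 and values discount at R = 1.19.
Terminal payoffs: V(3,0)=0.0000, V(3,1)=0.0000, V(3,2)=53.5674, V(3,3)=155.4632
  t=2,j=0: stock 104.3200 → up 127.2704 (V=0.0000), down 83.4560 (V=0.0000). Price 0.0000; hedge Δ=0.0000, bond B=0.0000.
  t=2,j=1: stock 159.0880 → up 194.0874 (V=53.5674), down 127.2704 (V=0.0000). Price 41.7993; hedge Δ=0.8017, bond B=-85.7421.
  t=2,j=2: stock 242.6092 → up 295.9832 (V=155.4632), down 194.0874 (V=53.5674). Price 124.5252; hedge Δ=1.0000, bond B=-118.0840.
  t=1,j=0: stock 130.4000 → up 159.0880 (V=41.7993), down 104.3200 (V=0.0000). Price 32.6165; hedge Δ=0.7632, bond B=-66.9056.
  t=1,j=1: stock 198.8600 → up 242.6092 (V=124.5252), down 159.0880 (V=41.7993). Price 99.6775; hedge Δ=0.9905, bond B=-97.2890.
  t=0,j=0: stock 163.0000 → up 198.8600 (V=99.6775), down 130.4000 (V=32.6165). Price 79.7373; hedge Δ=0.9796, bond B=-79.9317.
Root portfolio cost Δ·163+B reproduces V0=79.7373.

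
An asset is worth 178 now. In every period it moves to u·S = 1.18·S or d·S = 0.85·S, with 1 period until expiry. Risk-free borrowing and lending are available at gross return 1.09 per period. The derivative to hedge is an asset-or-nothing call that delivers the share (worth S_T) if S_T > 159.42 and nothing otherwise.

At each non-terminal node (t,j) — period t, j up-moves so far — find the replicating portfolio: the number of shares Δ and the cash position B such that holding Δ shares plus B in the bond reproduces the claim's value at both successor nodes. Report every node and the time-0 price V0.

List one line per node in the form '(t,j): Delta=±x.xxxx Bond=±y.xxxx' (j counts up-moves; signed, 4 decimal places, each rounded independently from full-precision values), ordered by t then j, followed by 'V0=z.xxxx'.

(0,0): Delta=3.5758 Bond=-496.3414
V0=140.1435

Under the risk-neutral measure, an up-move has probability p* = (R−d)/(u−d) = 0.7273 and values discount at R = 1.09.
At expiry t=1: V(1,0)=0.0000, V(1,1)=210.0400
Node (0,0) S=178.0000: V=(p*·210.0400+(1−p*)·0.0000)/1.09=140.1435; Δ=(210.0400−0.0000)/(210.0400−151.3000)=3.5758; B=V−Δ·S=-496.3414
Each (Δ,B) replicates both successor values, so the strategy is self-financing and V0 is arbitrage-free.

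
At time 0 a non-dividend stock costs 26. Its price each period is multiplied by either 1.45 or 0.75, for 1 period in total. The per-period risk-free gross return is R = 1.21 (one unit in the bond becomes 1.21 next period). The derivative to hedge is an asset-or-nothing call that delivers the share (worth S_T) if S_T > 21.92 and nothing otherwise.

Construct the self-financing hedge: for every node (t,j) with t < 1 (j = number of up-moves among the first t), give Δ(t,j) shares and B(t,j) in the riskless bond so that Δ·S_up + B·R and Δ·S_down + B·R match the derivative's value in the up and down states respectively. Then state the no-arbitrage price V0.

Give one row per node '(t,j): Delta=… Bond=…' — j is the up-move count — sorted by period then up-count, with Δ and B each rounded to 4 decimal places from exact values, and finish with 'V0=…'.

Since d<R<u, set p* = (R−d)/(u−d) = 0.6571; price each node as the discounted p*-expectation of its children.
Terminal payoffs: V(1,0)=0.0000, V(1,1)=37.7000
Node (0,0) S=26.0000: V=(p*·37.7000+(1−p*)·0.0000)/1.21=20.4746; Δ=(37.7000−0.0000)/(37.7000−19.5000)=2.0714; B=V−Δ·S=-33.3825
Check: Δ(0,0)·S0 + B(0,0) = 20.4746 = V0.

(0,0): Delta=2.0714 Bond=-33.3825
V0=20.4746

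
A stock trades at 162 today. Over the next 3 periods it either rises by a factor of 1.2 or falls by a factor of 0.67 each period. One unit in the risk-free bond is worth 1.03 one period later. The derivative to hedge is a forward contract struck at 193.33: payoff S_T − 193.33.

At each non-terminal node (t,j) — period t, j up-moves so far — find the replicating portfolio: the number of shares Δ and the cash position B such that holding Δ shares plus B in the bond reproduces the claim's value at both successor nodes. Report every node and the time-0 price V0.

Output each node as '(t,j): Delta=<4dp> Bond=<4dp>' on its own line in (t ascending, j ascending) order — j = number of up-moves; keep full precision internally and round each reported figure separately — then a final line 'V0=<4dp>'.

(0,0): Delta=1.0000 Bond=-176.9243
(1,0): Delta=1.0000 Bond=-182.2321
(1,1): Delta=1.0000 Bond=-182.2321
(2,0): Delta=1.0000 Bond=-187.6990
(2,1): Delta=1.0000 Bond=-187.6990
(2,2): Delta=1.0000 Bond=-187.6990
V0=-14.9243

Risk-neutral probability p* = (R−d)/(u−d) = (1.03−0.67)/(1.2−0.67) = 0.6792.
Terminal payoffs: V(3,0)=-144.6064, V(3,1)=-106.0638, V(3,2)=-37.0324, V(3,3)=86.6060
Node (2,0) S=72.7218: V=(p*·-106.0638+(1−p*)·-144.6064)/1.03=-114.9772; Δ=(-106.0638−-144.6064)/(87.2662−48.7236)=1.0000; B=V−Δ·S=-187.6990
Node (2,1) S=130.2480: V=(p*·-37.0324+(1−p*)·-106.0638)/1.03=-57.4510; Δ=(-37.0324−-106.0638)/(156.2976−87.2662)=1.0000; B=V−Δ·S=-187.6990
Node (2,2) S=233.2800: V=(p*·86.6060+(1−p*)·-37.0324)/1.03=45.5810; Δ=(86.6060−-37.0324)/(279.9360−156.2976)=1.0000; B=V−Δ·S=-187.6990
Node (1,0) S=108.5400: V=(p*·-57.4510+(1−p*)·-114.9772)/1.03=-73.6921; Δ=(-57.4510−-114.9772)/(130.2480−72.7218)=1.0000; B=V−Δ·S=-182.2321
Node (1,1) S=194.4000: V=(p*·45.5810+(1−p*)·-57.4510)/1.03=12.1679; Δ=(45.5810−-57.4510)/(233.2800−130.2480)=1.0000; B=V−Δ·S=-182.2321
Node (0,0) S=162.0000: V=(p*·12.1679+(1−p*)·-73.6921)/1.03=-14.9243; Δ=(12.1679−-73.6921)/(194.4000−108.5400)=1.0000; B=V−Δ·S=-176.9243
Self-financing check: at every node Δ·S+B equals the discounted successor values.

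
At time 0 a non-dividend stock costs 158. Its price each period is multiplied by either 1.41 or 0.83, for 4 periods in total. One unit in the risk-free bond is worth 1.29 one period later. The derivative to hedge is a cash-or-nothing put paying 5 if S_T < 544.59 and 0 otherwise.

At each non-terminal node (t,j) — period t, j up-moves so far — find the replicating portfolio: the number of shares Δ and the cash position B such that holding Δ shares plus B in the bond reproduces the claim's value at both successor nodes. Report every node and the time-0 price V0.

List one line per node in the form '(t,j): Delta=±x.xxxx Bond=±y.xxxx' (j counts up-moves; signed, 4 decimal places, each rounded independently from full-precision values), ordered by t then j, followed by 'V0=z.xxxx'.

Risk-neutral probability p* = (R−d)/(u−d) = (1.29−0.83)/(1.41−0.83) = 0.7931.
Terminal values V(4,·): V(4,0)=5.0000, V(4,1)=5.0000, V(4,2)=5.0000, V(4,3)=5.0000, V(4,4)=0.0000
Node (3,0) S=90.3423: V=(p*·5.0000+(1−p*)·5.0000)/1.29=3.8760; Δ=(5.0000−5.0000)/(127.3827−74.9841)=0.0000; B=V−Δ·S=3.8760
Node (3,1) S=153.4731: V=(p*·5.0000+(1−p*)·5.0000)/1.29=3.8760; Δ=(5.0000−5.0000)/(216.3971−127.3827)=0.0000; B=V−Δ·S=3.8760
Node (3,2) S=260.7194: V=(p*·5.0000+(1−p*)·5.0000)/1.29=3.8760; Δ=(5.0000−5.0000)/(367.6144−216.3971)=0.0000; B=V−Δ·S=3.8760
Node (3,3) S=442.9089: V=(p*·0.0000+(1−p*)·5.0000)/1.29=0.8019; Δ=(0.0000−5.0000)/(624.5016−367.6144)=-0.0195; B=V−Δ·S=9.4226
Node (2,0) S=108.8462: V=(p*·3.8760+(1−p*)·3.8760)/1.29=3.0046; Δ=(3.8760−3.8760)/(153.4731−90.3423)=0.0000; B=V−Δ·S=3.0046
Node (2,1) S=184.9074: V=(p*·3.8760+(1−p*)·3.8760)/1.29=3.0046; Δ=(3.8760−3.8760)/(260.7194−153.4731)=0.0000; B=V−Δ·S=3.0046
Node (2,2) S=314.1198: V=(p*·0.8019+(1−p*)·3.8760)/1.29=1.1147; Δ=(0.8019−3.8760)/(442.9089−260.7194)=-0.0169; B=V−Δ·S=6.4148
Node (1,0) S=131.1400: V=(p*·3.0046+(1−p*)·3.0046)/1.29=2.3292; Δ=(3.0046−3.0046)/(184.9074−108.8462)=0.0000; B=V−Δ·S=2.3292
Node (1,1) S=222.7800: V=(p*·1.1147+(1−p*)·3.0046)/1.29=1.1672; Δ=(1.1147−3.0046)/(314.1198−184.9074)=-0.0146; B=V−Δ·S=4.4257
Node (0,0) S=158.0000: V=(p*·1.1672+(1−p*)·2.3292)/1.29=1.0912; Δ=(1.1672−2.3292)/(222.7800−131.1400)=-0.0127; B=V−Δ·S=3.0946
Each (Δ,B) replicates both successor values, so the strategy is self-financing and V0 is arbitrage-free.

(0,0): Delta=-0.0127 Bond=3.0946
(1,0): Delta=0.0000 Bond=2.3292
(1,1): Delta=-0.0146 Bond=4.4257
(2,0): Delta=0.0000 Bond=3.0046
(2,1): Delta=0.0000 Bond=3.0046
(2,2): Delta=-0.0169 Bond=6.4148
(3,0): Delta=0.0000 Bond=3.8760
(3,1): Delta=0.0000 Bond=3.8760
(3,2): Delta=0.0000 Bond=3.8760
(3,3): Delta=-0.0195 Bond=9.4226
V0=1.0912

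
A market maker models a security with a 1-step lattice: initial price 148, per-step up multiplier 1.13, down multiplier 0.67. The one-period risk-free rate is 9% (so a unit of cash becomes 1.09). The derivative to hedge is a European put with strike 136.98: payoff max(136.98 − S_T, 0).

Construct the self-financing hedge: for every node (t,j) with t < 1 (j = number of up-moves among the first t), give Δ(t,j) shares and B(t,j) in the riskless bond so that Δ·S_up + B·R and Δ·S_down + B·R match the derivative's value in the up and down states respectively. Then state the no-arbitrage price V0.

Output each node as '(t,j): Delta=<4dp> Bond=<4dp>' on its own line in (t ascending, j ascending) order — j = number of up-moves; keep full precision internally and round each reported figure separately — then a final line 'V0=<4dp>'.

(0,0): Delta=-0.5555 Bond=85.2345
V0=3.0172

Since d<R<u, set p* = (R−d)/(u−d) = 0.9130; price each node as the discounted p*-expectation of its children.
Payoff layer (t=1): V(1,0)=37.8200, V(1,1)=0.0000
  t=0,j=0: stock 148.0000 → up 167.2400 (V=0.0000), down 99.1600 (V=37.8200). Price 3.0172; hedge Δ=-0.5555, bond B=85.2345.
Self-financing check: at every node Δ·S+B equals the discounted successor values.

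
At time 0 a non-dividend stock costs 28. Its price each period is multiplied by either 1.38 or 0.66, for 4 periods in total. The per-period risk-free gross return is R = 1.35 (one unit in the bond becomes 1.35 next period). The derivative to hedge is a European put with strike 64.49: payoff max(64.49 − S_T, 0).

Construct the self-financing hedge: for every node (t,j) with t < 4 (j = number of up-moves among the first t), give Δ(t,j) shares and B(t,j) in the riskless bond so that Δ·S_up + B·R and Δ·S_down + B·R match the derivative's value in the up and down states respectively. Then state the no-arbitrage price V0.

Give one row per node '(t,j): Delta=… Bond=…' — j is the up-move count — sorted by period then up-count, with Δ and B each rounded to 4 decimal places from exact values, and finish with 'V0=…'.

Under the risk-neutral measure, an up-move has probability p* = (R−d)/(u−d) = 0.9583 and values discount at R = 1.35.
At expiry t=4: V(4,0)=59.1771, V(4,1)=53.3812, V(4,2)=41.2624, V(4,3)=15.9232, V(4,4)=0.0000
  t=3,j=0: stock 8.0499 → up 11.1088 (V=53.3812), down 5.3129 (V=59.1771). Price 39.7205; hedge Δ=-1.0000, bond B=47.7704.
  t=3,j=1: stock 16.8316 → up 23.2276 (V=41.2624), down 11.1088 (V=53.3812). Price 30.9388; hedge Δ=-1.0000, bond B=47.7704.
  t=3,j=2: stock 35.1933 → up 48.5668 (V=15.9232), down 23.2276 (V=41.2624). Price 12.5771; hedge Δ=-1.0000, bond B=47.7704.
  t=3,j=3: stock 73.5860 → up 101.5487 (V=0.0000), down 48.5668 (V=15.9232). Price 0.4915; hedge Δ=-0.3005, bond B=22.6071.
  t=2,j=0: stock 12.1968 → up 16.8316 (V=30.9388), down 8.0499 (V=39.7205). Price 23.1887; hedge Δ=-1.0000, bond B=35.3855.
  t=2,j=1: stock 25.5024 → up 35.1933 (V=12.5771), down 16.8316 (V=30.9388). Price 9.8831; hedge Δ=-1.0000, bond B=35.3855.
  t=2,j=2: stock 53.3232 → up 73.5860 (V=0.4915), down 35.1933 (V=12.5771). Price 0.7371; hedge Δ=-0.3148, bond B=17.5226.
  t=1,j=0: stock 18.4800 → up 25.5024 (V=9.8831), down 12.1968 (V=23.1887). Price 7.7315; hedge Δ=-1.0000, bond B=26.2115.
  t=1,j=1: stock 38.6400 → up 53.3232 (V=0.7371), down 25.5024 (V=9.8831). Price 0.8283; hedge Δ=-0.3287, bond B=13.5310.
  t=0,j=0: stock 28.0000 → up 38.6400 (V=0.8283), down 18.4800 (V=7.7315). Price 0.8266; hedge Δ=-0.3424, bond B=10.4144.
Check: Δ(0,0)·S0 + B(0,0) = 0.8266 = V0.

(0,0): Delta=-0.3424 Bond=10.4144
(1,0): Delta=-1.0000 Bond=26.2115
(1,1): Delta=-0.3287 Bond=13.5310
(2,0): Delta=-1.0000 Bond=35.3855
(2,1): Delta=-1.0000 Bond=35.3855
(2,2): Delta=-0.3148 Bond=17.5226
(3,0): Delta=-1.0000 Bond=47.7704
(3,1): Delta=-1.0000 Bond=47.7704
(3,2): Delta=-1.0000 Bond=47.7704
(3,3): Delta=-0.3005 Bond=22.6071
V0=0.8266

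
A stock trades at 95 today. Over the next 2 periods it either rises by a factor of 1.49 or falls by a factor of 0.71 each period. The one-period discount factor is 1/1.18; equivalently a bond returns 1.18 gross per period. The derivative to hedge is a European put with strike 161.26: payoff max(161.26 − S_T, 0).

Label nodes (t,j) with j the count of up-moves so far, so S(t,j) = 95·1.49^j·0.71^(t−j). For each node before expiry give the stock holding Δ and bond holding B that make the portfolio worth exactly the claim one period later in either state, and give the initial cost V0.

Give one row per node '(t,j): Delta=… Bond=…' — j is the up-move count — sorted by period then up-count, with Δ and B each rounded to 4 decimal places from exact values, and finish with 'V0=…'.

No-arbitrage ⇒ martingale measure with p* = (R−d)/(u−d) = 0.6026.
Payoff layer (t=2): V(2,0)=113.3705, V(2,1)=60.7595, V(2,2)=0.0000
Node (1,0) S=67.4500: V=(p*·60.7595+(1−p*)·113.3705)/1.18=69.2110; Δ=(60.7595−113.3705)/(100.5005−47.8895)=-1.0000; B=V−Δ·S=136.6610
Node (1,1) S=141.5500: V=(p*·0.0000+(1−p*)·60.7595)/1.18=20.4644; Δ=(0.0000−60.7595)/(210.9095−100.5005)=-0.5503; B=V−Δ·S=98.3612
Node (0,0) S=95.0000: V=(p*·20.4644+(1−p*)·69.2110)/1.18=33.7611; Δ=(20.4644−69.2110)/(141.5500−67.4500)=-0.6578; B=V−Δ·S=96.2567
Each (Δ,B) replicates both successor values, so the strategy is self-financing and V0 is arbitrage-free.

(0,0): Delta=-0.6578 Bond=96.2567
(1,0): Delta=-1.0000 Bond=136.6610
(1,1): Delta=-0.5503 Bond=98.3612
V0=33.7611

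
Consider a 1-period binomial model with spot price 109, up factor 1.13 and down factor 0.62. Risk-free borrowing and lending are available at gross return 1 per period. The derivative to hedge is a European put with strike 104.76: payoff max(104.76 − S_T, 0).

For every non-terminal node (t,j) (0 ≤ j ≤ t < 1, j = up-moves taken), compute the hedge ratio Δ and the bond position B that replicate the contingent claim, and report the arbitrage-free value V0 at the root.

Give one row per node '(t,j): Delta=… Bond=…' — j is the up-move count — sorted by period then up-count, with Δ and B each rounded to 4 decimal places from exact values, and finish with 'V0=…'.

(0,0): Delta=-0.6688 Bond=82.3792
V0=9.4773

Under the risk-neutral measure, an up-move has probability p* = (R−d)/(u−d) = 0.7451 and values discount at R = 1.
Terminal values V(1,·): V(1,0)=37.1800, V(1,1)=0.0000
(0,0): S=109.0000. Δ = (V_up−V_dn)/(S_up−S_dn) = (0.0000−37.1800)/(123.1700−67.5800) = -0.6688. V = [p*·0.0000 + (1−p*)·37.1800]/1 = 9.4773. B = V − Δ·S = 82.3792.
Each (Δ,B) replicates both successor values, so the strategy is self-financing and V0 is arbitrage-free.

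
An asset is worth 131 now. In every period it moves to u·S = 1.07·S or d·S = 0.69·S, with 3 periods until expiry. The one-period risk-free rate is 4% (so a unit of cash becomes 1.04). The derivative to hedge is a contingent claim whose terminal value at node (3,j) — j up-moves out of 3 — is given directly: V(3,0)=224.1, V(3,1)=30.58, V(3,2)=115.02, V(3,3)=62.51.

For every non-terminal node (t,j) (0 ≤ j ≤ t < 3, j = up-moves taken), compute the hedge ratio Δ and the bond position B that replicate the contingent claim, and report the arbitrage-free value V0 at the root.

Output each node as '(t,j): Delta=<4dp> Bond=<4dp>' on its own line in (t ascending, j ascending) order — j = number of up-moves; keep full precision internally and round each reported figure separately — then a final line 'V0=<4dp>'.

(0,0): Delta=-0.6217 Bond=145.9719
(1,0): Delta=1.7495 Bond=-62.5197
(1,1): Delta=-0.7527 Bond=170.1819
(2,0): Delta=-8.1653 Bond=553.3573
(2,1): Delta=2.2975 Bond=-118.0243
(2,2): Delta=-0.9213 Bond=202.2761
V0=64.5323

Risk-neutral probability p* = (R−d)/(u−d) = (1.04−0.69)/(1.07−0.69) = 0.9211.
Terminal values V(3,·): V(3,0)=224.1000, V(3,1)=30.5800, V(3,2)=115.0200, V(3,3)=62.5100
(2,0): S=62.3691. Δ = (V_up−V_dn)/(S_up−S_dn) = (30.5800−224.1000)/(66.7349−43.0347) = -8.1653. V = [p*·30.5800 + (1−p*)·224.1000]/1.04 = 44.0941. B = V − Δ·S = 553.3573.
(2,1): S=96.7173. Δ = (V_up−V_dn)/(S_up−S_dn) = (115.0200−30.5800)/(103.4875−66.7349) = 2.2975. V = [p*·115.0200 + (1−p*)·30.5800]/1.04 = 104.1862. B = V − Δ·S = -118.0243.
(2,2): S=149.9819. Δ = (V_up−V_dn)/(S_up−S_dn) = (62.5100−115.0200)/(160.4806−103.4875) = -0.9213. V = [p*·62.5100 + (1−p*)·115.0200]/1.04 = 64.0919. B = V − Δ·S = 202.2761.
(1,0): S=90.3900. Δ = (V_up−V_dn)/(S_up−S_dn) = (104.1862−44.0941)/(96.7173−62.3691) = 1.7495. V = [p*·104.1862 + (1−p*)·44.0941]/1.04 = 95.6174. B = V − Δ·S = -62.5197.
(1,1): S=140.1700. Δ = (V_up−V_dn)/(S_up−S_dn) = (64.0919−104.1862)/(149.9819−96.7173) = -0.7527. V = [p*·64.0919 + (1−p*)·104.1862]/1.04 = 64.6704. B = V − Δ·S = 170.1819.
(0,0): S=131.0000. Δ = (V_up−V_dn)/(S_up−S_dn) = (64.6704−95.6174)/(140.1700−90.3900) = -0.6217. V = [p*·64.6704 + (1−p*)·95.6174]/1.04 = 64.5323. B = V − Δ·S = 145.9719.
Each (Δ,B) replicates both successor values, so the strategy is self-financing and V0 is arbitrage-free.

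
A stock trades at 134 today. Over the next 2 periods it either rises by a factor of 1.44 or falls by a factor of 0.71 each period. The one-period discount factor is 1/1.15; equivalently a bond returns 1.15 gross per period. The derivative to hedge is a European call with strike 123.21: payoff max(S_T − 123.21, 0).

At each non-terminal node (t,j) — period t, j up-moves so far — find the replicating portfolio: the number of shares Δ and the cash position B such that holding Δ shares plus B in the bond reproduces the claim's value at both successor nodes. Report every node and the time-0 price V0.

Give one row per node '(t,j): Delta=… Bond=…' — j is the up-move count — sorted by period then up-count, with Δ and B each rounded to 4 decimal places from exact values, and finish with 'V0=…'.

Under the risk-neutral measure, an up-move has probability p* = (R−d)/(u−d) = 0.6027 and values discount at R = 1.15.
Terminal payoffs: V(2,0)=0.0000, V(2,1)=13.7916, V(2,2)=154.6524
Node (1,0) S=95.1400: V=(p*·13.7916+(1−p*)·0.0000)/1.15=7.2285; Δ=(13.7916−0.0000)/(137.0016−67.5494)=0.1986; B=V−Δ·S=-11.6641
Node (1,1) S=192.9600: V=(p*·154.6524+(1−p*)·13.7916)/1.15=85.8209; Δ=(154.6524−13.7916)/(277.8624−137.0016)=1.0000; B=V−Δ·S=-107.1391
Node (0,0) S=134.0000: V=(p*·85.8209+(1−p*)·7.2285)/1.15=47.4776; Δ=(85.8209−7.2285)/(192.9600−95.1400)=0.8034; B=V−Δ·S=-60.1832
Check: Δ(0,0)·S0 + B(0,0) = 47.4776 = V0.

(0,0): Delta=0.8034 Bond=-60.1832
(1,0): Delta=0.1986 Bond=-11.6641
(1,1): Delta=1.0000 Bond=-107.1391
V0=47.4776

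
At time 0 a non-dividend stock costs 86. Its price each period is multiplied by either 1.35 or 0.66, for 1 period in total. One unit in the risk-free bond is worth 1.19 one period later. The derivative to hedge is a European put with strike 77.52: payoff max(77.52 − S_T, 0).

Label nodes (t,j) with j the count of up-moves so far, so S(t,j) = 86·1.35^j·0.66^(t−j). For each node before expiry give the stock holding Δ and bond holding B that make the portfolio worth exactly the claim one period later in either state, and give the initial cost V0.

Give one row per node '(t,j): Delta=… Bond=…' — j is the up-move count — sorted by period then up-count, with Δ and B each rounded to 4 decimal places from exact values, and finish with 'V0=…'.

(0,0): Delta=-0.3498 Bond=34.1323
V0=4.0453

Under the risk-neutral measure, an up-move has probability p* = (R−d)/(u−d) = 0.7681 and values discount at R = 1.19.
Terminal payoffs: V(1,0)=20.7600, V(1,1)=0.0000
Node (0,0) S=86.0000: V=(p*·0.0000+(1−p*)·20.7600)/1.19=4.0453; Δ=(0.0000−20.7600)/(116.1000−56.7600)=-0.3498; B=V−Δ·S=34.1323
Each (Δ,B) replicates both successor values, so the strategy is self-financing and V0 is arbitrage-free.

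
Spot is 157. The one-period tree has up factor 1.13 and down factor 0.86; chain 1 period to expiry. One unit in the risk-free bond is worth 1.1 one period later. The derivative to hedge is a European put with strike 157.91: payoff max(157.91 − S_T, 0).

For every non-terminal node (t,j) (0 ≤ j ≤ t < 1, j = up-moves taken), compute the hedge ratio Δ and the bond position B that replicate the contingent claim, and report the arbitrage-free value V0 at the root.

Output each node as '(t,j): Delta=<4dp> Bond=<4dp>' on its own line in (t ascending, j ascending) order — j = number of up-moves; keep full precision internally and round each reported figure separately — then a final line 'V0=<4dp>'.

(0,0): Delta=-0.5400 Bond=87.0899
V0=2.3121

Under the risk-neutral measure, an up-move has probability p* = (R−d)/(u−d) = 0.8889 and values discount at R = 1.1.
Payoff layer (t=1): V(1,0)=22.8900, V(1,1)=0.0000
Node (0,0) S=157.0000: V=(p*·0.0000+(1−p*)·22.8900)/1.1=2.3121; Δ=(0.0000−22.8900)/(177.4100−135.0200)=-0.5400; B=V−Δ·S=87.0899
Root portfolio cost Δ·157+B reproduces V0=2.3121.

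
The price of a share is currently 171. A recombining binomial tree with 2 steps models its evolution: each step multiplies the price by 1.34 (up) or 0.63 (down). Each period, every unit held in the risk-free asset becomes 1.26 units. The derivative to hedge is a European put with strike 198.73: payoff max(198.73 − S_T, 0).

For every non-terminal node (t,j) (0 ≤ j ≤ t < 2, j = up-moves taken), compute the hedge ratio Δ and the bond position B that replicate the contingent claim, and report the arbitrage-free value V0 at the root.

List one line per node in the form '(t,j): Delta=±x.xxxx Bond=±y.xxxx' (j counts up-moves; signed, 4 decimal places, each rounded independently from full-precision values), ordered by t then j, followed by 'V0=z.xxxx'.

(0,0): Delta=-0.3717 Bond=71.4581
(1,0): Delta=-1.0000 Bond=157.7222
(1,1): Delta=-0.3342 Bond=81.4422
V0=7.8947

Risk-neutral probability p* = (R−d)/(u−d) = (1.26−0.63)/(1.34−0.63) = 0.8873.
Terminal payoffs: V(2,0)=130.8601, V(2,1)=54.3718, V(2,2)=0.0000
Node (1,0) S=107.7300: V=(p*·54.3718+(1−p*)·130.8601)/1.26=49.9922; Δ=(54.3718−130.8601)/(144.3582−67.8699)=-1.0000; B=V−Δ·S=157.7222
Node (1,1) S=229.1400: V=(p*·0.0000+(1−p*)·54.3718)/1.26=4.8622; Δ=(0.0000−54.3718)/(307.0476−144.3582)=-0.3342; B=V−Δ·S=81.4422
Node (0,0) S=171.0000: V=(p*·4.8622+(1−p*)·49.9922)/1.26=7.8947; Δ=(4.8622−49.9922)/(229.1400−107.7300)=-0.3717; B=V−Δ·S=71.4581
Each (Δ,B) replicates both successor values, so the strategy is self-financing and V0 is arbitrage-free.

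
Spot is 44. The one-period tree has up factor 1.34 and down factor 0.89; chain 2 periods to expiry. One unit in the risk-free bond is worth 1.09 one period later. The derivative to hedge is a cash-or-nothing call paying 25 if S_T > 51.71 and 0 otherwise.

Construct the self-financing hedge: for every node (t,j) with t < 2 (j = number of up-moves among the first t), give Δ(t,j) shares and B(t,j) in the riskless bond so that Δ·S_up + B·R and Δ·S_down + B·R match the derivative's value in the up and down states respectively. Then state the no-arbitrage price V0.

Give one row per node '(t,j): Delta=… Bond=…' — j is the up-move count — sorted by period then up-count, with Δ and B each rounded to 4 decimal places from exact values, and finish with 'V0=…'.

(0,0): Delta=0.6435 Bond=-13.7682
(1,0): Delta=1.4187 Bond=-45.3619
(1,1): Delta=0.0000 Bond=22.9358
V0=14.5476

Under the risk-neutral measure, an up-move has probability p* = (R−d)/(u−d) = 0.4444 and values discount at R = 1.09.
Terminal values V(2,·): V(2,0)=0.0000, V(2,1)=25.0000, V(2,2)=25.0000
(1,0): S=39.1600. Δ = (V_up−V_dn)/(S_up−S_dn) = (25.0000−0.0000)/(52.4744−34.8524) = 1.4187. V = [p*·25.0000 + (1−p*)·0.0000]/1.09 = 10.1937. B = V − Δ·S = -45.3619.
(1,1): S=58.9600. Δ = (V_up−V_dn)/(S_up−S_dn) = (25.0000−25.0000)/(79.0064−52.4744) = 0.0000. V = [p*·25.0000 + (1−p*)·25.0000]/1.09 = 22.9358. B = V − Δ·S = 22.9358.
(0,0): S=44.0000. Δ = (V_up−V_dn)/(S_up−S_dn) = (22.9358−10.1937)/(58.9600−39.1600) = 0.6435. V = [p*·22.9358 + (1−p*)·10.1937]/1.09 = 14.5476. B = V − Δ·S = -13.7682.
Self-financing check: at every node Δ·S+B equals the discounted successor values.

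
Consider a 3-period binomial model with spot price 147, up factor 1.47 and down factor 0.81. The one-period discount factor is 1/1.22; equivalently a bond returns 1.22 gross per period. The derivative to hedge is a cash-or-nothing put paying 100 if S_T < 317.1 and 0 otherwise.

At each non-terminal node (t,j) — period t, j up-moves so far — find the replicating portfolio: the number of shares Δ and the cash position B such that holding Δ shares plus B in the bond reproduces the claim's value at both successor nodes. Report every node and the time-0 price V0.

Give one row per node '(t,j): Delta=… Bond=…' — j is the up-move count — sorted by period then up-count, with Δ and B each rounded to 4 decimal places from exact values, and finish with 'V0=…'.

The replicating-portfolio and risk-neutral prices coincide; use p* = (1.22−0.81)/(1.47−0.81) = 0.6212 for the latter.
Terminal payoffs: V(3,0)=100.0000, V(3,1)=100.0000, V(3,2)=100.0000, V(3,3)=0.0000
(2,0): S=96.4467. Δ = (V_up−V_dn)/(S_up−S_dn) = (100.0000−100.0000)/(141.7766−78.1218) = 0.0000. V = [p*·100.0000 + (1−p*)·100.0000]/1.22 = 81.9672. B = V − Δ·S = 81.9672.
(2,1): S=175.0329. Δ = (V_up−V_dn)/(S_up−S_dn) = (100.0000−100.0000)/(257.2984−141.7766) = 0.0000. V = [p*·100.0000 + (1−p*)·100.0000]/1.22 = 81.9672. B = V − Δ·S = 81.9672.
(2,2): S=317.6523. Δ = (V_up−V_dn)/(S_up−S_dn) = (0.0000−100.0000)/(466.9489−257.2984) = -0.4770. V = [p*·0.0000 + (1−p*)·100.0000]/1.22 = 31.0482. B = V − Δ·S = 182.5633.
(1,0): S=119.0700. Δ = (V_up−V_dn)/(S_up−S_dn) = (81.9672−81.9672)/(175.0329−96.4467) = 0.0000. V = [p*·81.9672 + (1−p*)·81.9672]/1.22 = 67.1862. B = V − Δ·S = 67.1862.
(1,1): S=216.0900. Δ = (V_up−V_dn)/(S_up−S_dn) = (31.0482−81.9672)/(317.6523−175.0329) = -0.3570. V = [p*·31.0482 + (1−p*)·81.9672]/1.22 = 41.2588. B = V − Δ·S = 118.4088.
(0,0): S=147.0000. Δ = (V_up−V_dn)/(S_up−S_dn) = (41.2588−67.1862)/(216.0900−119.0700) = -0.2672. V = [p*·41.2588 + (1−p*)·67.1862]/1.22 = 41.8687. B = V − Δ·S = 81.1527.
Root portfolio cost Δ·147+B reproduces V0=41.8687.

(0,0): Delta=-0.2672 Bond=81.1527
(1,0): Delta=0.0000 Bond=67.1862
(1,1): Delta=-0.3570 Bond=118.4088
(2,0): Delta=0.0000 Bond=81.9672
(2,1): Delta=0.0000 Bond=81.9672
(2,2): Delta=-0.4770 Bond=182.5633
V0=41.8687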